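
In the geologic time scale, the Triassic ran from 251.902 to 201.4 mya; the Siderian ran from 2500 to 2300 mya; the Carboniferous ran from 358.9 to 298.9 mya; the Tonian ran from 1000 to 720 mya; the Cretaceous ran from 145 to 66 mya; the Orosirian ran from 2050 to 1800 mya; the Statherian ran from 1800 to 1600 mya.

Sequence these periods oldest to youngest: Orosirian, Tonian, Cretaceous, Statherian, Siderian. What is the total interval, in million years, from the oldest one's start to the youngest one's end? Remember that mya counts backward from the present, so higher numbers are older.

From the excerpt: Orosirian 2050–1800; Tonian 1000–720; Cretaceous 145–66; Statherian 1800–1600; Siderian 2500–2300 (Ma).
Larger Ma is earlier, so the oldest is Siderian and the youngest is Cretaceous; oldest to youngest: Siderian, Orosirian, Statherian, Tonian, Cretaceous.
Oldest start 2500 minus youngest end 66 gives 2434 Myr overall.

Siderian → Orosirian → Statherian → Tonian → Cretaceous; total span 2434 Myr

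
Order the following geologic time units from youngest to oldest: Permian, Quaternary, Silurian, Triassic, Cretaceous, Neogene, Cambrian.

Quaternary → Neogene → Cretaceous → Triassic → Permian → Silurian → Cambrian

Era membership (oldest first within each) — Paleozoic: Cambrian, Silurian, Permian; Mesozoic: Triassic, Cretaceous; Cenozoic: Neogene, Quaternary. Paleozoic precedes Mesozoic, which precedes Cenozoic. Concatenating the groups in that era order and then reversing gives youngest to oldest.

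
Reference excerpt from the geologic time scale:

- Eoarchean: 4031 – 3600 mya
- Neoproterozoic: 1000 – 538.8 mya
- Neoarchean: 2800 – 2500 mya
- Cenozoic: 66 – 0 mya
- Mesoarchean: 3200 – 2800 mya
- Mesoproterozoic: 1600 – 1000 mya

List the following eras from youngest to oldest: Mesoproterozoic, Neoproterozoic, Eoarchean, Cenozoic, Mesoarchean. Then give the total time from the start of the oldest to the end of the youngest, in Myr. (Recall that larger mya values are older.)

Cenozoic → Neoproterozoic → Mesoproterozoic → Mesoarchean → Eoarchean; total span 4031 Myr

Start ages (Ma): Eoarchean 4031, Mesoarchean 3200, Mesoproterozoic 1600, Neoproterozoic 1000, Cenozoic 66.
Ordered youngest to oldest: Cenozoic, Neoproterozoic, Mesoproterozoic, Mesoarchean, Eoarchean.
Span = 4031 − 0 = 4031 Myr.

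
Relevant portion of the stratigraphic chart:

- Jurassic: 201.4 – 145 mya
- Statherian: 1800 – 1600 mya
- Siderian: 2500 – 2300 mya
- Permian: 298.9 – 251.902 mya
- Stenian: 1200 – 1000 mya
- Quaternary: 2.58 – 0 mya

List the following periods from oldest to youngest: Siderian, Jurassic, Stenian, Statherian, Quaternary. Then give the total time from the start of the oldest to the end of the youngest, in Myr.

From the excerpt: Siderian 2500–2300; Jurassic 201.4–145; Stenian 1200–1000; Statherian 1800–1600; Quaternary 2.58–0 (Ma).
Larger Ma is earlier, so the oldest is Siderian and the youngest is Quaternary; oldest to youngest: Siderian, Statherian, Stenian, Jurassic, Quaternary.
Oldest start 2500 minus youngest end 0 gives 2500 Myr overall.

Siderian → Statherian → Stenian → Jurassic → Quaternary; total span 2500 Myr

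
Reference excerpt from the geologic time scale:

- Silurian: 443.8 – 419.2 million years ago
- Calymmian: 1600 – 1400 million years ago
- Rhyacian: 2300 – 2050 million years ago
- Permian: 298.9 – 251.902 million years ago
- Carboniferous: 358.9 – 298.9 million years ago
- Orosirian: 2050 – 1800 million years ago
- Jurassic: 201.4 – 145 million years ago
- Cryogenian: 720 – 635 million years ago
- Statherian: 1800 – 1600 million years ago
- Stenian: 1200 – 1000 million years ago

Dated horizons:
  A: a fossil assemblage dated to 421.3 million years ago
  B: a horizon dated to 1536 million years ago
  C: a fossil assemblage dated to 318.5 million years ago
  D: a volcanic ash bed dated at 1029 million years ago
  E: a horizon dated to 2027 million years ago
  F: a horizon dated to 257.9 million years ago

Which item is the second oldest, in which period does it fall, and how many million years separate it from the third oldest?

B, in the Calymmian; 507 million years to D

Larger Ma means older, so oldest first: E 2027 > B 1536 > D 1029 > A 421.3 > C 318.5 > F 257.9.
Counting 2 along gives B (1536 Ma); the excerpt puts that inside the Calymmian, 1600–1400 Ma.
Next in line is D (1029 Ma), and 1536 − 1029 = 507 Myr.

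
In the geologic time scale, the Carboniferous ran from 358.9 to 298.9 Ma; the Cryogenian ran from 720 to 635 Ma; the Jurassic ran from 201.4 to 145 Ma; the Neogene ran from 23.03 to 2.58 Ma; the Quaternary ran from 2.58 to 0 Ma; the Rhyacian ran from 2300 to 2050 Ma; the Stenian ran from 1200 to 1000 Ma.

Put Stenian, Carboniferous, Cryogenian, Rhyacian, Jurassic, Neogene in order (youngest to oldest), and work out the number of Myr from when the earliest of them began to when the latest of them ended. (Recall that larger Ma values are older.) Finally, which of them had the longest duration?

From the excerpt: Stenian 1200–1000; Carboniferous 358.9–298.9; Cryogenian 720–635; Rhyacian 2300–2050; Jurassic 201.4–145; Neogene 23.03–2.58 (Ma).
Larger Ma is earlier, so the oldest is Rhyacian and the youngest is Neogene; youngest to oldest: Neogene, Jurassic, Carboniferous, Cryogenian, Stenian, Rhyacian.
Oldest start 2300 minus youngest end 2.58 gives 2297.42 Myr overall.
Individual lengths (start − end): Rhyacian 250; Cryogenian 85; Stenian 200; Carboniferous 60; Neogene 20.45; Jurassic 56.4. The largest is Rhyacian at 250 Myr.

Neogene → Jurassic → Carboniferous → Cryogenian → Stenian → Rhyacian; total span 2297.42 Myr; longest is Rhyacian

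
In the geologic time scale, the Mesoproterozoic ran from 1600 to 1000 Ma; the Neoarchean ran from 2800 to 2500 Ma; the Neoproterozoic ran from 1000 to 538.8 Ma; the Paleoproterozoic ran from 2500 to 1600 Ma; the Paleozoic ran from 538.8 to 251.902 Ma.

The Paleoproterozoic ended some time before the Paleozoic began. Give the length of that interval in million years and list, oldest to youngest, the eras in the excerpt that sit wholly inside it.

End of Paleoproterozoic = 1600 Ma; start of Paleozoic = 538.8 Ma.
Gap = 1600 − 538.8 = 1061.2 Myr.
Eras wholly inside 1600–538.8 Ma: Mesoproterozoic (1600–1000), Neoproterozoic (1000–538.8).

1061.2 million years; Mesoproterozoic, Neoproterozoic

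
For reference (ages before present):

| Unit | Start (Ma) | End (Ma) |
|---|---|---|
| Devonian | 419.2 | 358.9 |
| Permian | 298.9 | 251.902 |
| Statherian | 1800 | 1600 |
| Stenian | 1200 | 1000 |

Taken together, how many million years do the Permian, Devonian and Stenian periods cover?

Duration is start − end for each: (298.9 − 251.902) + (419.2 − 358.9) + (1200 − 1000).
That is 46.998 + 60.3 + 200, which totals 307.298 million years.

307.298 million years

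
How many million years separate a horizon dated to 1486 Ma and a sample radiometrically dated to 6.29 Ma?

1479.71 million years

1486 − 6.29 = 1479.71 million years.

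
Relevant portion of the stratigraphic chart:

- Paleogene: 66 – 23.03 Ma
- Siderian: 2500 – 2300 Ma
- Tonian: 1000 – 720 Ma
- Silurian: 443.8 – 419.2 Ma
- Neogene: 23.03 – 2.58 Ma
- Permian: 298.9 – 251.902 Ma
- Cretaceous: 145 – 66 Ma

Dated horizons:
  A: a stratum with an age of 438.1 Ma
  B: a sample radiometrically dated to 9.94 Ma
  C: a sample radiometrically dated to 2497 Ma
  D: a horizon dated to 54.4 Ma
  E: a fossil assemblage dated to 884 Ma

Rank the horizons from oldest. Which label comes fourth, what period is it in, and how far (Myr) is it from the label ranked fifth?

Sorted oldest-first by Ma: C (2497), E (884), A (438.1), D (54.4), B (9.94).
The fourth oldest is D at 54.4 Ma, which lies in 66–23.03 Ma: the Paleogene.
The fifth oldest is B at 9.94 Ma; separation = |54.4 − 9.94| = 44.46 Myr.

D, in the Paleogene; 44.46 million years to B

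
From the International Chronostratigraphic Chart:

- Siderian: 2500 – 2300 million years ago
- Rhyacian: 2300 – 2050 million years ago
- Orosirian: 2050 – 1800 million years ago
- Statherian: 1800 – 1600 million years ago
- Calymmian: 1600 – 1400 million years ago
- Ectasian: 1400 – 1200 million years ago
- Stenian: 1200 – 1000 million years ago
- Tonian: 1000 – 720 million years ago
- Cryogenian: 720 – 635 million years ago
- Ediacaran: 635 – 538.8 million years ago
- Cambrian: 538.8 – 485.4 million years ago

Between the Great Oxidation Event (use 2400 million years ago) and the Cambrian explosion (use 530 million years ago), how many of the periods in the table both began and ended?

9

2400 Ma sits inside the Siderian (2500–2300) and 530 Ma inside the Cambrian (538.8–485.4); neither of those is wholly between the two dates.
The listed periods lying completely between them are Rhyacian, Orosirian, Statherian, Calymmian, Ectasian, Stenian, Tonian, Cryogenian, Ediacaran — 9 in all.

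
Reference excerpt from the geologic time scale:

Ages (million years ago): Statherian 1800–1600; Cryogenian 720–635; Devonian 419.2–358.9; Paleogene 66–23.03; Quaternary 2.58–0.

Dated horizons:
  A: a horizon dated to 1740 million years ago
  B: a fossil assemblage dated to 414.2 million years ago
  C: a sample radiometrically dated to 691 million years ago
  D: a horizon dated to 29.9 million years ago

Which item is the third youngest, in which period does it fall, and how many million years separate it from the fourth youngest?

C, in the Cryogenian; 1049 million years to A

Sorted youngest-first by Ma: D (29.9), B (414.2), C (691), A (1740).
The third youngest is C at 691 Ma, which lies in 720–635 Ma: the Cryogenian.
The fourth youngest is A at 1740 Ma; separation = |691 − 1740| = 1049 Myr.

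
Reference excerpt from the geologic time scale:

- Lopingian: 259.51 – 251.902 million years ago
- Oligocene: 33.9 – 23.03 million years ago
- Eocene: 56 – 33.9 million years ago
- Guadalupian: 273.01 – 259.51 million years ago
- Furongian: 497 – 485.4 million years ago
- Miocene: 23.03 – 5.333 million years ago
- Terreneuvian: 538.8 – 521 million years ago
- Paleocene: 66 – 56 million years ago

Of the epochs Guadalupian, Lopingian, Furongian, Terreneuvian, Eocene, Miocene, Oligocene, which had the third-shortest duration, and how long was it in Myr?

Furongian, 11.6 million years

Start − end for each: Guadalupian 273.01 − 259.51 = 13.5; Lopingian 259.51 − 251.902 = 7.608; Furongian 497 − 485.4 = 11.6; Terreneuvian 538.8 − 521 = 17.8; Eocene 56 − 33.9 = 22.1; Miocene 23.03 − 5.333 = 17.697; Oligocene 33.9 − 23.03 = 10.87.
Ranking these from shortest: Lopingian < Oligocene < Furongian < Guadalupian < Miocene < Terreneuvian < Eocene.
Position 3 in that ranking is Furongian, which lasted 11.6 Myr.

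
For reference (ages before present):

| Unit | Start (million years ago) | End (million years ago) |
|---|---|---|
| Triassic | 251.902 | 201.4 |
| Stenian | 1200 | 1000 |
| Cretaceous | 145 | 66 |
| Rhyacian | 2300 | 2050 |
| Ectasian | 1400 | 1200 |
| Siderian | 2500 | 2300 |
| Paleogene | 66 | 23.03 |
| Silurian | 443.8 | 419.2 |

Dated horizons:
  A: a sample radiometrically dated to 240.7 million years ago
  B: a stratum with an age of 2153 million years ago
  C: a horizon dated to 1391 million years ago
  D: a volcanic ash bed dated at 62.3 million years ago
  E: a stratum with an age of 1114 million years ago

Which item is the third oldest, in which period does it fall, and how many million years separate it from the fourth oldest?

E, in the Stenian; 873.3 million years to A

Larger Ma means older, so oldest first: B 2153 > C 1391 > E 1114 > A 240.7 > D 62.3.
Counting 3 along gives E (1114 Ma); the excerpt puts that inside the Stenian, 1200–1000 Ma.
Next in line is A (240.7 Ma), and 1114 − 240.7 = 873.3 Myr.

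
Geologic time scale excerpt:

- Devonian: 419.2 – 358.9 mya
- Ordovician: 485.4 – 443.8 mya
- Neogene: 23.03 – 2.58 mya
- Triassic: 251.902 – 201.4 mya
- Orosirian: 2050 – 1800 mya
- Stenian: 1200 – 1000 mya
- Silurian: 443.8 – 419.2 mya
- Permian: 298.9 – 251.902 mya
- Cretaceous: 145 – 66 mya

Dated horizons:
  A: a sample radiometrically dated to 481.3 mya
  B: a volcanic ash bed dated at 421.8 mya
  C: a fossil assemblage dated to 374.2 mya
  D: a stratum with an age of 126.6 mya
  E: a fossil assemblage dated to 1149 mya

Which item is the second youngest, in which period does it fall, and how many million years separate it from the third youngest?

C, in the Devonian; 47.6 million years to B

Smaller Ma means younger, so youngest first: D 126.6 < C 374.2 < B 421.8 < A 481.3 < E 1149.
Counting 2 along gives C (374.2 Ma); the excerpt puts that inside the Devonian, 419.2–358.9 Ma.
Next in line is B (421.8 Ma), and 421.8 − 374.2 = 47.6 Myr.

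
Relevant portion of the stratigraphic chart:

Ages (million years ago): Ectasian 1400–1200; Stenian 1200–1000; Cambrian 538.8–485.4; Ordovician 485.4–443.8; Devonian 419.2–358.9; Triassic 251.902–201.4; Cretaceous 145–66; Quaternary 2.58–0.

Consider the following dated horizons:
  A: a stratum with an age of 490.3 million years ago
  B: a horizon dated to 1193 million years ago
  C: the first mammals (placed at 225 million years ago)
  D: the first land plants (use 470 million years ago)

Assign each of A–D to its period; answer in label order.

Match each age against the start–end ranges in the excerpt: A = 490.3 Ma → Cambrian (538.8–485.4); B = 1193 Ma → Stenian (1200–1000); C = 225 Ma → Triassic (251.902–201.4); D = 470 Ma → Ordovician (485.4–443.8).

A — Cambrian; B — Stenian; C — Triassic; D — Ordovician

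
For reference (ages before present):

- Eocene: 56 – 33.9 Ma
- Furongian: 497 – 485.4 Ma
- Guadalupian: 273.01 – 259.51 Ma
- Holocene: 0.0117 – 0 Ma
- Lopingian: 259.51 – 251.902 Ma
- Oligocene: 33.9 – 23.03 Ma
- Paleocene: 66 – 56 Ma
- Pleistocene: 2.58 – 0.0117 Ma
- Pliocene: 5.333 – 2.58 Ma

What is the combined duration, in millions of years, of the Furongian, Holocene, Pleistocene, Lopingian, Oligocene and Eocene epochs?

54.758 million years

Each duration: Furongian = 11.6; Holocene = 0.0117; Pleistocene = 2.5683; Lopingian = 7.608; Oligocene = 10.87; Eocene = 22.1.
Sum: 11.6 + 0.0117 + 2.5683 + 7.608 + 10.87 + 22.1 = 54.758 Myr.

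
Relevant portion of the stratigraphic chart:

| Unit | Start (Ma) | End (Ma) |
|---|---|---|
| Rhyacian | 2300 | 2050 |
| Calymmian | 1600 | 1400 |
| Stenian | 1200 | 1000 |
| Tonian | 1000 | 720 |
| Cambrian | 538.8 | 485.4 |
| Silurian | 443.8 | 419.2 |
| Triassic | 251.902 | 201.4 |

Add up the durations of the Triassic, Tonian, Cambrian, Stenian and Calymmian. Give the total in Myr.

Each duration: Triassic = 50.502; Tonian = 280; Cambrian = 53.4; Stenian = 200; Calymmian = 200.
Sum: 50.502 + 280 + 53.4 + 200 + 200 = 783.902 Myr.

783.902 million years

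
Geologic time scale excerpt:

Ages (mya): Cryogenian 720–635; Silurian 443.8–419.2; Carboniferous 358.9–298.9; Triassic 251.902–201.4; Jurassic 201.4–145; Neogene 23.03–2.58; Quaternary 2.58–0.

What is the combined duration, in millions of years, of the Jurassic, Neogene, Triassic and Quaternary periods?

Each duration: Jurassic = 56.4; Neogene = 20.45; Triassic = 50.502; Quaternary = 2.58.
Sum: 56.4 + 20.45 + 50.502 + 2.58 = 129.932 Myr.

129.932 million years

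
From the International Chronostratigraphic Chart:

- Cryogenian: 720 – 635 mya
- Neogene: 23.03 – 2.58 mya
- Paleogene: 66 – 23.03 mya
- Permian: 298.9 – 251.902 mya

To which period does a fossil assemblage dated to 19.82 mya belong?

19.82 Ma lies between 23.03 and 2.58 Ma, so it falls in the Neogene.

Neogene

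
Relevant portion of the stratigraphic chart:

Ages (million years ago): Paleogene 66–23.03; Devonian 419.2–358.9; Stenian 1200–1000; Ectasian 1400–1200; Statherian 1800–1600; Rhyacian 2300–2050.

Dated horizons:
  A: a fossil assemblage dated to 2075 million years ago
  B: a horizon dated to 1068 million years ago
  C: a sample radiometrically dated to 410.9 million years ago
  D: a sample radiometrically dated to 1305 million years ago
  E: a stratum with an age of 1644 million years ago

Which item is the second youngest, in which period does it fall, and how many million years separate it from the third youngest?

B, in the Stenian; 237 million years to D

Sorted youngest-first by Ma: C (410.9), B (1068), D (1305), E (1644), A (2075).
The second youngest is B at 1068 Ma, which lies in 1200–1000 Ma: the Stenian.
The third youngest is D at 1305 Ma; separation = |1068 − 1305| = 237 Myr.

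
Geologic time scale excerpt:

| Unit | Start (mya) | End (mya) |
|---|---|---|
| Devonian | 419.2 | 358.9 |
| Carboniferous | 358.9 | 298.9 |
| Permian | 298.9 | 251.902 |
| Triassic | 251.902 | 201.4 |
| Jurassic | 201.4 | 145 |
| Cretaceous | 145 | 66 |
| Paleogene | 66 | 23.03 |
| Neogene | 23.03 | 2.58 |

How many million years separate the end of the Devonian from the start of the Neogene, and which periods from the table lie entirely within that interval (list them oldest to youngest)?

335.87 million years; Carboniferous, Permian, Triassic, Jurassic, Cretaceous, Paleogene

The Devonian closes at 358.9 Ma and the Neogene opens at 23.03 Ma, so the interval is 358.9 − 23.03 = 335.87 Myr.
A period fits inside if it starts at or after 358.9 Ma and ends at or before 23.03 Ma; oldest first that gives Carboniferous, Permian, Triassic, Jurassic, Cretaceous, Paleogene.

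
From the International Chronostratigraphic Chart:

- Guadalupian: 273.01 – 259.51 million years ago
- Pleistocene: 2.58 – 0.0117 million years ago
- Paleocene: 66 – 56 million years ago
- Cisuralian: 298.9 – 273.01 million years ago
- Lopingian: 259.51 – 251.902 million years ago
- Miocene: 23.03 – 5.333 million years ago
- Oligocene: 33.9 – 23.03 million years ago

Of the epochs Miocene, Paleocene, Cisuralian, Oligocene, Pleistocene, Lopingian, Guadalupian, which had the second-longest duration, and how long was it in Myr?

Miocene, 17.697 million years

Start − end for each: Miocene 23.03 − 5.333 = 17.697; Paleocene 66 − 56 = 10; Cisuralian 298.9 − 273.01 = 25.89; Oligocene 33.9 − 23.03 = 10.87; Pleistocene 2.58 − 0.0117 = 2.5683; Lopingian 259.51 − 251.902 = 7.608; Guadalupian 273.01 − 259.51 = 13.5.
Ranking these from longest: Cisuralian > Miocene > Guadalupian > Oligocene > Paleocene > Lopingian > Pleistocene.
Position 2 in that ranking is Miocene, which lasted 17.697 Myr.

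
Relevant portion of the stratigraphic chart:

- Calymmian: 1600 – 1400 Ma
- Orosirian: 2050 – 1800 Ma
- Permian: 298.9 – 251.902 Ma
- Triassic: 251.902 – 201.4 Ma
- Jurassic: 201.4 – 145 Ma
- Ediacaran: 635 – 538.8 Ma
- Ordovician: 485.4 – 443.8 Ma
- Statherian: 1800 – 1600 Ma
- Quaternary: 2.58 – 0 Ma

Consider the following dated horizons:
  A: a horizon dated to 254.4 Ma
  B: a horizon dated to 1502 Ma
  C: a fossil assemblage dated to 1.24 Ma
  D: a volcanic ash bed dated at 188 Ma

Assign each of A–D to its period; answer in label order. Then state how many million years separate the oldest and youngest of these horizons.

A — Permian; B — Calymmian; C — Quaternary; D — Jurassic; span 1500.76 million years

A: 254.4 Ma lies in 298.9–251.902 Ma, so Permian.
B: 1502 Ma lies in 1600–1400 Ma, so Calymmian.
C: 1.24 Ma lies in 2.58–0 Ma, so Quaternary.
D: 188 Ma lies in 201.4–145 Ma, so Jurassic.
Oldest = 1502 Ma, youngest = 1.24 Ma → span 1500.76 Myr.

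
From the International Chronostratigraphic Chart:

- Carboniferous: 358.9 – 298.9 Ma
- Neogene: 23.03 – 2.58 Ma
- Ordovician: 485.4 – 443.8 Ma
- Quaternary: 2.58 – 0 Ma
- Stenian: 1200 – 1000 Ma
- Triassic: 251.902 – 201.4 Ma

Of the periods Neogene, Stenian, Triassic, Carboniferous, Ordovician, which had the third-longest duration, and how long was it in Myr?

Start − end for each: Neogene 23.03 − 2.58 = 20.45; Stenian 1200 − 1000 = 200; Triassic 251.902 − 201.4 = 50.502; Carboniferous 358.9 − 298.9 = 60; Ordovician 485.4 − 443.8 = 41.6.
Ranking these from longest: Stenian > Carboniferous > Triassic > Ordovician > Neogene.
Position 3 in that ranking is Triassic, which lasted 50.502 Myr.

Triassic, 50.502 million years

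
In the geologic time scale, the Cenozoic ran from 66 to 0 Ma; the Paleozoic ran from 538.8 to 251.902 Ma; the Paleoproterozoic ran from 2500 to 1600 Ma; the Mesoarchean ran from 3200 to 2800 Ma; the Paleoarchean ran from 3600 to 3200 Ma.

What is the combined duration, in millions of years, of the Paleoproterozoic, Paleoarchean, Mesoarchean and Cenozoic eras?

1766 million years

Each duration: Paleoproterozoic = 900; Paleoarchean = 400; Mesoarchean = 400; Cenozoic = 66.
Sum: 900 + 400 + 400 + 66 = 1766 Myr.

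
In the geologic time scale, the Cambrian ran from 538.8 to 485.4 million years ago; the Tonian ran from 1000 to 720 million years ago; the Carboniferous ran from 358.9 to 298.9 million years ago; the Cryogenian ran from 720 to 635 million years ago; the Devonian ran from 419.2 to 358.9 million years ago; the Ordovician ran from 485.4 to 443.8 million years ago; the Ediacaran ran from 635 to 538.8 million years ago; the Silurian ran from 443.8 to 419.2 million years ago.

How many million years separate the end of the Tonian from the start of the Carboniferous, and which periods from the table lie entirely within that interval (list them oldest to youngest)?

End of Tonian = 720 Ma; start of Carboniferous = 358.9 Ma.
Gap = 720 − 358.9 = 361.1 Myr.
Periods wholly inside 720–358.9 Ma: Cryogenian (720–635), Ediacaran (635–538.8), Cambrian (538.8–485.4), Ordovician (485.4–443.8), Silurian (443.8–419.2), Devonian (419.2–358.9).

361.1 million years; Cryogenian, Ediacaran, Cambrian, Ordovician, Silurian, Devonian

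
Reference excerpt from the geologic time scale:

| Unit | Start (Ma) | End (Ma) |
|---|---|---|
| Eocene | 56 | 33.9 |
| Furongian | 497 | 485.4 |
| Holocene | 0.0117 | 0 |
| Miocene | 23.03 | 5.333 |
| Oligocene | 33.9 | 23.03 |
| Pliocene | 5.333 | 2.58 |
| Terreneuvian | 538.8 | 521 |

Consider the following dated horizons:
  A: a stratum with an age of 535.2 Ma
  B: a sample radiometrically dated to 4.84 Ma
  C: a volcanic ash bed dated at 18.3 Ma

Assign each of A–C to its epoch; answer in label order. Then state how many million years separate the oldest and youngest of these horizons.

Match each age against the start–end ranges in the excerpt: A = 535.2 Ma → Terreneuvian (538.8–521); B = 4.84 Ma → Pliocene (5.333–2.58); C = 18.3 Ma → Miocene (23.03–5.333).
The largest age is 535.2 Ma and the smallest is 4.84 Ma; their difference is 530.36 Myr.

A — Terreneuvian; B — Pliocene; C — Miocene; span 530.36 million years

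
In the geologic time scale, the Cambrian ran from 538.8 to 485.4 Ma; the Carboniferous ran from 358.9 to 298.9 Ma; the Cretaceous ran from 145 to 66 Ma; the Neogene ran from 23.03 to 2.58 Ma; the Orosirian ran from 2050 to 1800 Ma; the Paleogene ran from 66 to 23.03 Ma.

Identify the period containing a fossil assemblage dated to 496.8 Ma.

Cambrian

496.8 Ma lies between 538.8 and 485.4 Ma, so it falls in the Cambrian.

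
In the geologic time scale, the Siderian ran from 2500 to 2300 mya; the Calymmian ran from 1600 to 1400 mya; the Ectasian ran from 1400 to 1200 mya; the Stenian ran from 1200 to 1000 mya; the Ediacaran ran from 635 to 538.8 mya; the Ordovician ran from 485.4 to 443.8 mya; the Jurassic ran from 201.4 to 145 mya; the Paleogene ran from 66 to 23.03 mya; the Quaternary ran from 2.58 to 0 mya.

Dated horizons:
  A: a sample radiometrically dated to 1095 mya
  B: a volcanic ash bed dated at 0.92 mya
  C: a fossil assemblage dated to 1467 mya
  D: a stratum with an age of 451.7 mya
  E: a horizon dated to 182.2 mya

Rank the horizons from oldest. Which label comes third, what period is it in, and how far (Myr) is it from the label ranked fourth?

Larger Ma means older, so oldest first: C 1467 > A 1095 > D 451.7 > E 182.2 > B 0.92.
Counting 3 along gives D (451.7 Ma); the excerpt puts that inside the Ordovician, 485.4–443.8 Ma.
Next in line is E (182.2 Ma), and 451.7 − 182.2 = 269.5 Myr.

D, in the Ordovician; 269.5 million years to E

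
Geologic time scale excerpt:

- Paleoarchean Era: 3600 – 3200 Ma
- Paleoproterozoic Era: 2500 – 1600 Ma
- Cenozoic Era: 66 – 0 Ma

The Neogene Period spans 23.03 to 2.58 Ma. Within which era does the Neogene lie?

Cenozoic

The Neogene (23.03–2.58 Ma) lies entirely within 66–0 Ma, the Cenozoic Era.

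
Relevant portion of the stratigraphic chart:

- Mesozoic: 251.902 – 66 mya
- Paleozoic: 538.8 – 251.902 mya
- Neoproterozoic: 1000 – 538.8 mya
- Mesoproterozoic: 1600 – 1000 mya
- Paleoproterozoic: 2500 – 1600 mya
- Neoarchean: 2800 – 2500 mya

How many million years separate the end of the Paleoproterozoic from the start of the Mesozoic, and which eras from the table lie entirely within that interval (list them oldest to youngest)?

1348.098 million years; Mesoproterozoic, Neoproterozoic, Paleozoic

The Paleoproterozoic closes at 1600 Ma and the Mesozoic opens at 251.902 Ma, so the interval is 1600 − 251.902 = 1348.098 Myr.
An era fits inside if it starts at or after 1600 Ma and ends at or before 251.902 Ma; oldest first that gives Mesoproterozoic, Neoproterozoic, Paleozoic.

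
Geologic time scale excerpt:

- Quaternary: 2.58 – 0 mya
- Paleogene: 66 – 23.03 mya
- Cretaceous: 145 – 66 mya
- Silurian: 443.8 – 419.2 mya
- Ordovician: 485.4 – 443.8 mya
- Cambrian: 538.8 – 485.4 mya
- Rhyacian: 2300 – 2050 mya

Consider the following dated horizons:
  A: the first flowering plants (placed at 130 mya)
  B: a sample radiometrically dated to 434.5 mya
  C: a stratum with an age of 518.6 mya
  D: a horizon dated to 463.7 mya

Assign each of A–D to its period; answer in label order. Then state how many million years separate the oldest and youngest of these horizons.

A — Cretaceous; B — Silurian; C — Cambrian; D — Ordovician; span 388.6 million years

Match each age against the start–end ranges in the excerpt: A = 130 Ma → Cretaceous (145–66); B = 434.5 Ma → Silurian (443.8–419.2); C = 518.6 Ma → Cambrian (538.8–485.4); D = 463.7 Ma → Ordovician (485.4–443.8).
The largest age is 518.6 Ma and the smallest is 130 Ma; their difference is 388.6 Myr.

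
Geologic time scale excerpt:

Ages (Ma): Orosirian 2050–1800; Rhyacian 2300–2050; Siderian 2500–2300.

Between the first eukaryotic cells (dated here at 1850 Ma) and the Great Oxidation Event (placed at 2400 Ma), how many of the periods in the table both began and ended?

1

The older date is 2400 Ma and the younger is 1850 Ma.
Periods with start < 2400 and end > 1850 Ma: Rhyacian (2300–2050).
That is 1 complete period.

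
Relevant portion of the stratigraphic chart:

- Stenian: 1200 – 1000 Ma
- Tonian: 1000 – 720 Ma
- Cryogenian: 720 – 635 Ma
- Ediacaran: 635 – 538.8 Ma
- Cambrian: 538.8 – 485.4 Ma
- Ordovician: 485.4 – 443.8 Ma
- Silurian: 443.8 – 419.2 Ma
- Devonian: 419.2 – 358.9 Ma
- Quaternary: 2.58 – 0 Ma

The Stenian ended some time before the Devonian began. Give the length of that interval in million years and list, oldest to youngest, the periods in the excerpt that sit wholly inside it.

The Stenian closes at 1000 Ma and the Devonian opens at 419.2 Ma, so the interval is 1000 − 419.2 = 580.8 Myr.
A period fits inside if it starts at or after 1000 Ma and ends at or before 419.2 Ma; oldest first that gives Tonian, Cryogenian, Ediacaran, Cambrian, Ordovician, Silurian.

580.8 million years; Tonian, Cryogenian, Ediacaran, Cambrian, Ordovician, Silurian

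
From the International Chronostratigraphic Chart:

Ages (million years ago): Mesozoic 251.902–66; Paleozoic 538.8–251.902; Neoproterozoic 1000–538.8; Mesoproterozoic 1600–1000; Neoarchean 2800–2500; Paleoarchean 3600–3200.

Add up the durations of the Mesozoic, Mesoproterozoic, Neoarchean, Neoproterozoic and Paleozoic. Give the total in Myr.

Duration is start − end for each: (251.902 − 66) + (1600 − 1000) + (2800 − 2500) + (1000 − 538.8) + (538.8 − 251.902).
That is 185.902 + 600 + 300 + 461.2 + 286.898, which totals 1834 million years.

1834 million years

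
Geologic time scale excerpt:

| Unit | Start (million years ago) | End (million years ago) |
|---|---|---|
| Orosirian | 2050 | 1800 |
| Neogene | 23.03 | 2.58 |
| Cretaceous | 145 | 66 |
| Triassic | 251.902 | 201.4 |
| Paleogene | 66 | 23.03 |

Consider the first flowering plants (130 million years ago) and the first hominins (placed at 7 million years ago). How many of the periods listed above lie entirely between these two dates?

130 Ma sits inside the Cretaceous (145–66) and 7 Ma inside the Neogene (23.03–2.58); neither of those is wholly between the two dates.
The listed periods lying completely between them are Paleogene — 1 in all.

1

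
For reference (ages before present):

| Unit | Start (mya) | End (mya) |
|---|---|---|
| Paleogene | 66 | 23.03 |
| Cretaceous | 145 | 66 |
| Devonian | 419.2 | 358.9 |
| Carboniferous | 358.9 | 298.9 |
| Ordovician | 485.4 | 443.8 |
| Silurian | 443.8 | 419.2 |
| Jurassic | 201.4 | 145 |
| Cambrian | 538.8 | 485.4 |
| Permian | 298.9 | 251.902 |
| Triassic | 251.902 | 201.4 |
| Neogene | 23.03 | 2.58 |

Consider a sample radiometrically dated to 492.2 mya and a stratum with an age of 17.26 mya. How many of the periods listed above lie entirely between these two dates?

9

The older date is 492.2 Ma and the younger is 17.26 Ma.
Periods with start < 492.2 and end > 17.26 Ma: Ordovician (485.4–443.8), Silurian (443.8–419.2), Devonian (419.2–358.9), Carboniferous (358.9–298.9), Permian (298.9–251.902), Triassic (251.902–201.4), Jurassic (201.4–145), Cretaceous (145–66), Paleogene (66–23.03).
That is 9 complete periods.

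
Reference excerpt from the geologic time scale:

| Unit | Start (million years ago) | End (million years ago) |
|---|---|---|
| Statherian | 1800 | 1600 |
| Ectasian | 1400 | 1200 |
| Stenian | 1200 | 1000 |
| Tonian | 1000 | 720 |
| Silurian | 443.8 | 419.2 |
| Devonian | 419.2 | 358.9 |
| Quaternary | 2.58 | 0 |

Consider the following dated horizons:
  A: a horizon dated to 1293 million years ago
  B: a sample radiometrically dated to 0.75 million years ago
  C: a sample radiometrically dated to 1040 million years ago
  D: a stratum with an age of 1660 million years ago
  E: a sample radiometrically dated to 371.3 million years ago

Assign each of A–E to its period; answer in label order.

A: 1293 Ma lies in 1400–1200 Ma, so Ectasian.
B: 0.75 Ma lies in 2.58–0 Ma, so Quaternary.
C: 1040 Ma lies in 1200–1000 Ma, so Stenian.
D: 1660 Ma lies in 1800–1600 Ma, so Statherian.
E: 371.3 Ma lies in 419.2–358.9 Ma, so Devonian.

A — Ectasian; B — Quaternary; C — Stenian; D — Statherian; E — Devonian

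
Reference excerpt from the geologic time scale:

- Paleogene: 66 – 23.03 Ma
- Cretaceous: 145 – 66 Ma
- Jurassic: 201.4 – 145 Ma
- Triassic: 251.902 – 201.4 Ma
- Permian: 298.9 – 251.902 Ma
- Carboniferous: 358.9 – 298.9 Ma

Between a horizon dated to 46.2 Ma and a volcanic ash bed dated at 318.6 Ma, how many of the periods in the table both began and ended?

4

The older date is 318.6 Ma and the younger is 46.2 Ma.
Periods with start < 318.6 and end > 46.2 Ma: Permian (298.9–251.902), Triassic (251.902–201.4), Jurassic (201.4–145), Cretaceous (145–66).
That is 4 complete periods.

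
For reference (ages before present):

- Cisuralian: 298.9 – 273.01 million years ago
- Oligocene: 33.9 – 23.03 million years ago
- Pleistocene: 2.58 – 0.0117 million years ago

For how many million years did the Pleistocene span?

2.58 − 0.0117 = 2.5683 million years.

2.5683 million years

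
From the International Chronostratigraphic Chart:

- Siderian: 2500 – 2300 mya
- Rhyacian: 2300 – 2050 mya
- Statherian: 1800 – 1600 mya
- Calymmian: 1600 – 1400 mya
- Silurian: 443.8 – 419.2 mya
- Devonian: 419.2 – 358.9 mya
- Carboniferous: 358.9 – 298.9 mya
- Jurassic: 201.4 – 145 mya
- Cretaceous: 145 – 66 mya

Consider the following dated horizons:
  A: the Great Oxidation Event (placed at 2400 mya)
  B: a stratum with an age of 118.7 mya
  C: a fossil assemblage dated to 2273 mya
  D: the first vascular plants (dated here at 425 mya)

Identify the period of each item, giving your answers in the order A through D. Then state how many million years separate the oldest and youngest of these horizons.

A — Siderian; B — Cretaceous; C — Rhyacian; D — Silurian; span 2281.3 million years

Match each age against the start–end ranges in the excerpt: A = 2400 Ma → Siderian (2500–2300); B = 118.7 Ma → Cretaceous (145–66); C = 2273 Ma → Rhyacian (2300–2050); D = 425 Ma → Silurian (443.8–419.2).
The largest age is 2400 Ma and the smallest is 118.7 Ma; their difference is 2281.3 Myr.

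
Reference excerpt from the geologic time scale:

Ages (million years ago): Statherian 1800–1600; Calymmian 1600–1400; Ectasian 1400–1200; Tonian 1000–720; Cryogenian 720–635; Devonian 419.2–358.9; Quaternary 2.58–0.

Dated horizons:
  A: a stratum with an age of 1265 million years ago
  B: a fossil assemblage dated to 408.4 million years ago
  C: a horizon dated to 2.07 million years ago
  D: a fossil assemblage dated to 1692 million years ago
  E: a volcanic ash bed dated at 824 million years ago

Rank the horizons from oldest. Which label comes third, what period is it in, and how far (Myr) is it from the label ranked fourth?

Sorted oldest-first by Ma: D (1692), A (1265), E (824), B (408.4), C (2.07).
The third oldest is E at 824 Ma, which lies in 1000–720 Ma: the Tonian.
The fourth oldest is B at 408.4 Ma; separation = |824 − 408.4| = 415.6 Myr.

E, in the Tonian; 415.6 million years to B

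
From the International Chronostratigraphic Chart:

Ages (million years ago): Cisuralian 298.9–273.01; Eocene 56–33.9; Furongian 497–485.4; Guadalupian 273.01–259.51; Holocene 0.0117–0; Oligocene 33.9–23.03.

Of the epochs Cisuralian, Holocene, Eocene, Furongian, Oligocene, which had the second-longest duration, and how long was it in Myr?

Start − end for each: Cisuralian 298.9 − 273.01 = 25.89; Holocene 0.0117 − 0 = 0.0117; Eocene 56 − 33.9 = 22.1; Furongian 497 − 485.4 = 11.6; Oligocene 33.9 − 23.03 = 10.87.
Ranking these from longest: Cisuralian > Eocene > Furongian > Oligocene > Holocene.
Position 2 in that ranking is Eocene, which lasted 22.1 Myr.

Eocene, 22.1 million years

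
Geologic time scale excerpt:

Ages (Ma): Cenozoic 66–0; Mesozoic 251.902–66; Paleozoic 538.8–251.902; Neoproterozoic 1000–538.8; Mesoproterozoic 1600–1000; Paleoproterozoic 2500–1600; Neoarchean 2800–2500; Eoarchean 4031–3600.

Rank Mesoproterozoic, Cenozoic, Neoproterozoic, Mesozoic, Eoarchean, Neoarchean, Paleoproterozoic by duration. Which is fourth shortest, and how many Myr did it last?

Durations: Mesoproterozoic 600; Cenozoic 66; Neoproterozoic 461.2; Mesozoic 185.902; Eoarchean 431; Neoarchean 300; Paleoproterozoic 900 Myr.
Sorted shortest-first: Cenozoic (66), Mesozoic (185.902), Neoarchean (300), Eoarchean (431), Neoproterozoic (461.2), Mesoproterozoic (600), Paleoproterozoic (900).
The fourth shortest is Eoarchean at 431 Myr.

Eoarchean, 431 million years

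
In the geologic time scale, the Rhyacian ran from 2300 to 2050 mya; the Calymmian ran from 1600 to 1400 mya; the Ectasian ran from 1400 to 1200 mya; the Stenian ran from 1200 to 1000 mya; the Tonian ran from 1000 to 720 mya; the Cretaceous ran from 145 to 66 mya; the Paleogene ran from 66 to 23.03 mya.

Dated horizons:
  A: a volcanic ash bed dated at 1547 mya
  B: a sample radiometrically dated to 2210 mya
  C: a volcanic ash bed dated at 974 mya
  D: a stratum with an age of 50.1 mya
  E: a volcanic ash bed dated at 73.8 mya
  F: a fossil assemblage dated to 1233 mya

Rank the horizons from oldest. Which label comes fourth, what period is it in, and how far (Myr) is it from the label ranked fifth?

Sorted oldest-first by Ma: B (2210), A (1547), F (1233), C (974), E (73.8), D (50.1).
The fourth oldest is C at 974 Ma, which lies in 1000–720 Ma: the Tonian.
The fifth oldest is E at 73.8 Ma; separation = |974 − 73.8| = 900.2 Myr.

C, in the Tonian; 900.2 million years to E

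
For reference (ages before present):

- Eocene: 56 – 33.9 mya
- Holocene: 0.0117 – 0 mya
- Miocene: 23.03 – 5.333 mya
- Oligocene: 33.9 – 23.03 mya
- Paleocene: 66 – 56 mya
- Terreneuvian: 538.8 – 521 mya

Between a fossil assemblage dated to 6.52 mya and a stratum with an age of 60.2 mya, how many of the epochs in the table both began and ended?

2

60.2 Ma sits inside the Paleocene (66–56) and 6.52 Ma inside the Miocene (23.03–5.333); neither of those is wholly between the two dates.
The listed epochs lying completely between them are Eocene, Oligocene — 2 in all.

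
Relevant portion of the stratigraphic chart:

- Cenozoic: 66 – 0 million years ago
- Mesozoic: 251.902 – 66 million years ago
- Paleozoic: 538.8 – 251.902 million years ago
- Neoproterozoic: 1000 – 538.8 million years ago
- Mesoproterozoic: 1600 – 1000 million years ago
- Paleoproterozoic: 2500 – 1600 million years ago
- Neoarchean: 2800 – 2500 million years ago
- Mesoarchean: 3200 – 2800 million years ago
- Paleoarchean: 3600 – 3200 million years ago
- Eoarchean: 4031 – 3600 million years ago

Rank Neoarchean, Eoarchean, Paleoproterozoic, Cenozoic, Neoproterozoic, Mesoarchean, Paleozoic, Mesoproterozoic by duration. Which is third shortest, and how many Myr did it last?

Start − end for each: Neoarchean 2800 − 2500 = 300; Eoarchean 4031 − 3600 = 431; Paleoproterozoic 2500 − 1600 = 900; Cenozoic 66 − 0 = 66; Neoproterozoic 1000 − 538.8 = 461.2; Mesoarchean 3200 − 2800 = 400; Paleozoic 538.8 − 251.902 = 286.898; Mesoproterozoic 1600 − 1000 = 600.
Ranking these from shortest: Cenozoic < Paleozoic < Neoarchean < Mesoarchean < Eoarchean < Neoproterozoic < Mesoproterozoic < Paleoproterozoic.
Position 3 in that ranking is Neoarchean, which lasted 300 Myr.

Neoarchean, 300 million years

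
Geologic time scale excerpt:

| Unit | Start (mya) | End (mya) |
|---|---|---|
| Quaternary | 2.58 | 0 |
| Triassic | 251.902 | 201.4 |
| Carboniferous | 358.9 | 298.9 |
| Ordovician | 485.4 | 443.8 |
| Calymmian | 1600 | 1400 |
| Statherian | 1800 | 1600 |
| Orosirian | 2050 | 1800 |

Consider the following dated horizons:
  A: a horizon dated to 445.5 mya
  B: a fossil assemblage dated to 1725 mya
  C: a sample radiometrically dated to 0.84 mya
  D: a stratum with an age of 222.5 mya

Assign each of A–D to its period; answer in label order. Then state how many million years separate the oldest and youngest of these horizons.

A — Ordovician; B — Statherian; C — Quaternary; D — Triassic; span 1724.16 million years

A: 445.5 Ma lies in 485.4–443.8 Ma, so Ordovician.
B: 1725 Ma lies in 1800–1600 Ma, so Statherian.
C: 0.84 Ma lies in 2.58–0 Ma, so Quaternary.
D: 222.5 Ma lies in 251.902–201.4 Ma, so Triassic.
Oldest = 1725 Ma, youngest = 0.84 Ma → span 1724.16 Myr.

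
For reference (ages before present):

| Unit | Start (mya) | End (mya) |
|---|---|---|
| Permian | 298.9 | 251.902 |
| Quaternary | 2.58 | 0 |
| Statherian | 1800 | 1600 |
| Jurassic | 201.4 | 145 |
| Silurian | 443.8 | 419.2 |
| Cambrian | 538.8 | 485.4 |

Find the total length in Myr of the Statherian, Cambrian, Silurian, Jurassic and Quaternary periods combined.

Each duration: Statherian = 200; Cambrian = 53.4; Silurian = 24.6; Jurassic = 56.4; Quaternary = 2.58.
Sum: 200 + 53.4 + 24.6 + 56.4 + 2.58 = 336.98 Myr.

336.98 million years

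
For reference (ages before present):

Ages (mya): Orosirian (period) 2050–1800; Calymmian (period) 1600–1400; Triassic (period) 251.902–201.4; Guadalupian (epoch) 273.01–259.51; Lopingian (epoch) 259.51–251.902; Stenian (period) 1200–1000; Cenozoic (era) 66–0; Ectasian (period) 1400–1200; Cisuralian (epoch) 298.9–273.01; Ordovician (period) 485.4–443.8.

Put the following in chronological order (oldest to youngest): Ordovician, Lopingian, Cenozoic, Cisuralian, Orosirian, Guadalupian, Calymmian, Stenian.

Orosirian → Calymmian → Stenian → Ordovician → Cisuralian → Guadalupian → Lopingian → Cenozoic

The oldest of these is Orosirian (starts 2050 Ma) and the youngest is Cenozoic (ends 0 Ma).
In between, by decreasing start age: Calymmian (1600), Stenian (1200), Ordovician (485.4), Cisuralian (298.9), Guadalupian (273.01), Lopingian (259.51).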